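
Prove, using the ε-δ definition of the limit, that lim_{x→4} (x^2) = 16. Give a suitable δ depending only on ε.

Suppose ε > 0. We seek δ > 0 with 0 < |x − 4| < δ ⇒ |x^2 − 16| < ε.
Factor: x^2 − 16 = (x − 4)(x + 4), so |x^2 − 16| = |x − 4|·|x + 4|.
Impose δ ≤ 1 so that |x| < 5; then |x + 4| ≤ 9.
Hence |x^2 − 16| ≤ 9|x − 4|, which is < ε once |x − 4| < ε/9.
Take δ = min(1, ε/9). If 0 < |x − 4| < δ then both bounds hold and |x^2 − 16| ≤ 9|x − 4| < 9·(ε/9) = ε.

δ = min(1, ε/9)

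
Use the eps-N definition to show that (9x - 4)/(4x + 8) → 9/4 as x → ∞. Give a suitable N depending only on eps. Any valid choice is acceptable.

Fix eps > 0. We seek N > 0 such that x > N implies |(9x - 4)/(4x + 8) − (9/4)| < eps.
(9x - 4)/(4x + 8) − (9/4) = (4(9x - 4) − 9(4x + 8)) / (4(4x + 8)) = -88/(4(4x + 8)).
For x > 0 we have 4x + 8 > 4x, so |(9x - 4)/(4x + 8) − (9/4)| = 88/(4(4x + 8)) < 88/(4·4x) = (11/2)/x.
Thus |(9x - 4)/(4x + 8) − (9/4)| < eps whenever x > (11/2)/eps.
Take N = (11/2)/eps. If x > N then |(9x - 4)/(4x + 8) − (9/4)| < (11/2)/x < eps.

N = (11/2)/eps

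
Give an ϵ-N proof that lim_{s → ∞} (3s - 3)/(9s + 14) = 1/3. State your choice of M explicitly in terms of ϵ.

Suppose ϵ > 0. We seek M > 0 such that s > M implies |(3s - 3)/(9s + 14) − (1/3)| < ϵ.
(3s - 3)/(9s + 14) − (1/3) = (9(3s - 3) − 3(9s + 14)) / (9(9s + 14)) = -69/(9(9s + 14)).
For s > 0 we have 9s + 14 > 9s, so |(3s - 3)/(9s + 14) − (1/3)| = 69/(9(9s + 14)) < 69/(9·9s) = (23/27)/s.
Thus |(3s - 3)/(9s + 14) − (1/3)| < ϵ whenever s > (23/27)/ϵ.
Take M = (23/27)/ϵ. If s > M then |(3s - 3)/(9s + 14) − (1/3)| < (23/27)/s < ϵ.

M = (23/27)/ϵ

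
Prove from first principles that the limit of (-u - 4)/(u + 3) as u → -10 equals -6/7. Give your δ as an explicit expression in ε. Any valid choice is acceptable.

Let ε > 0 be given. We want δ > 0 with 0 < |u + 10| < δ ⇒ |(-u - 4)/(u + 3) + 6/7| < ε.
Combining over a common denominator, (-u - 4)/(u + 3) + 6/7 = [(-u - 4)·(-7) − 6·(u + 3)] / [(-7)·(u + 3)] = 1(u + 10) / ((-7)(u + 3)).
So |(-u - 4)/(u + 3) + 6/7| = |u + 10| / (7·|u + 3|).
Require δ ≤ 7/2, so |u + 3| ≥ |-7| − |u + 10| > 7 − 7/2 = 7/2.
Hence |(-u - 4)/(u + 3) + 6/7| < |u + 10|/(7·(7/2)) = (2/49)|u + 10|, which is < ε once |u + 10| < (49/2)ε.
Take δ = min(7/2, (49/2)ε). Then 0 < |u + 10| < δ forces both bounds, so |(-u - 4)/(u + 3) + 6/7| < ε.

δ = min(7/2, (49/2)ε)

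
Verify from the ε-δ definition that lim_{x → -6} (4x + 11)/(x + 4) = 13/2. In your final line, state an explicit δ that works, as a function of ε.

δ = min(1, (2/5)ε)

Let ε > 0. We want δ > 0 with 0 < |x + 6| < δ ⇒ |(4x + 11)/(x + 4) − (13/2)| < ε.
Combining over a common denominator, (4x + 11)/(x + 4) − (13/2) = [(4x + 11)·(-2) − (-13)·(x + 4)] / [(-2)·(x + 4)] = 5(x + 6) / ((-2)(x + 4)).
So |(4x + 11)/(x + 4) − (13/2)| = 5|x + 6| / (2·|x + 4|).
Restrict δ ≤ 1. Then |x + 6| < 1 gives |x + 4| = |(x + 6) + (-2)| ≥ 2 − 1 = 1.
Hence |(4x + 11)/(x + 4) − (13/2)| < 5|x + 6|/(2·1) = (5/2)|x + 6|, which is < ε once |x + 6| < (2/5)ε.
Take δ = min(1, (2/5)ε). Then 0 < |x + 6| < δ forces both bounds, so |(4x + 11)/(x + 4) − (13/2)| < ε.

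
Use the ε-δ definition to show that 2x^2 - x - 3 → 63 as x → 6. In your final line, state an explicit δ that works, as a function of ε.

δ = min(1, ε/25)

Let ε > 0 be given. We want δ > 0 such that 0 < |x − 6| < δ implies |(2x^2 - x - 3) − 63| < ε.
(2x^2 - x - 3) − 63 = 2x^2 - x - 66 = (x − 6)(2x + 11).
So |(2x^2 - x - 3) − 63| = |x − 6|·|2x + 11|.
Require δ ≤ 1. Then |x − 6| < 1 gives |x| < 7, and by the triangle inequality |2x + 11| ≤ 2·7 + 11 = 25.
Hence |(2x^2 - x - 3) − 63| ≤ 25|x − 6| < ε provided |x − 6| < ε/25.
Take δ = min(1, ε/25). Then 0 < |x − 6| < δ gives both |x − 6| < 1 and |x − 6| < ε/25, so |(2x^2 - x - 3) − 63| < ε.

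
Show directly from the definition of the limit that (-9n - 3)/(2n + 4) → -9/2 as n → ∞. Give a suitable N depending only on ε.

Let ε > 0 be given. For n ≥ 1, |(-9n - 3)/(2n + 4) + 9/2| = |30|/(2(2n + 4)) = 30/(2(2n + 4)).
Since 2n + 4 ≥ 2n for n ≥ 1, this is ≤ 30/(2·2n) = (15/2)/n.
So |(-9n - 3)/(2n + 4) + 9/2| < ε whenever n > (15/2)/ε.
Take N = (15/2)/ε. If n > N then |(-9n - 3)/(2n + 4) + 9/2| ≤ (15/2)/n < ε.

N = (15/2)/ε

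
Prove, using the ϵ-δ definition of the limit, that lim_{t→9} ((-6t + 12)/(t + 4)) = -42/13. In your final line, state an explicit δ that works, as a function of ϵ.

δ = min(13/2, (169/72)ϵ)

Let ϵ > 0 be given. We want δ > 0 with 0 < |t − 9| < δ ⇒ |(-6t + 12)/(t + 4) + 42/13| < ϵ.
Combining over a common denominator, (-6t + 12)/(t + 4) + 42/13 = [(-6t + 12)·13 − (-42)·(t + 4)] / [13·(t + 4)] = -36(t − 9) / (13(t + 4)).
So |(-6t + 12)/(t + 4) + 42/13| = 36|t − 9| / (13·|t + 4|).
Require δ ≤ 13/2, so |t + 4| ≥ |13| − |t − 9| > 13 − 13/2 = 13/2.
Hence |(-6t + 12)/(t + 4) + 42/13| < 36|t − 9|/(13·(13/2)) = (72/169)|t − 9|, which is < ϵ once |t − 9| < (169/72)ϵ.
Take δ = min(13/2, (169/72)ϵ). Then 0 < |t − 9| < δ forces both bounds, so |(-6t + 12)/(t + 4) + 42/13| < ϵ.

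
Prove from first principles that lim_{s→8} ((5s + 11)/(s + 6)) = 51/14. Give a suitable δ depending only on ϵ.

Suppose ϵ > 0. We want δ > 0 with 0 < |s − 8| < δ ⇒ |(5s + 11)/(s + 6) − (51/14)| < ϵ.
Combining over a common denominator, (5s + 11)/(s + 6) − (51/14) = [(5s + 11)·14 − 51·(s + 6)] / [14·(s + 6)] = 19(s − 8) / (14(s + 6)).
So |(5s + 11)/(s + 6) − (51/14)| = 19|s − 8| / (14·|s + 6|).
Require δ ≤ 7, so |s + 6| ≥ |14| − |s − 8| > 14 − 7 = 7.
Hence |(5s + 11)/(s + 6) − (51/14)| < 19|s − 8|/(14·7) = (19/98)|s − 8|, which is < ϵ once |s − 8| < (98/19)ϵ.
Take δ = min(7, (98/19)ϵ). Then 0 < |s − 8| < δ forces both bounds, so |(5s + 11)/(s + 6) − (51/14)| < ϵ.

δ = min(7, (98/19)ϵ)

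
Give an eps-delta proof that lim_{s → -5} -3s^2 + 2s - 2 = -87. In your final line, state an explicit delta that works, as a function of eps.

Fix eps > 0. We want delta > 0 such that 0 < |s + 5| < delta implies |(-3s^2 + 2s - 2) + 87| < eps.
(-3s^2 + 2s - 2) + 87 = -3s^2 + 2s + 85 = (s + 5)(-3s + 17).
So |(-3s^2 + 2s - 2) + 87| = |s + 5|·|-3s + 17|.
Assume first that |s + 5| < 1, so |s| < 6. Then |-3s + 17| ≤ 3·6 + 17 = 35.
Hence |(-3s^2 + 2s - 2) + 87| ≤ 35|s + 5| < eps provided |s + 5| < eps/35.
Choosing delta = min(1, eps/35) ensures both conditions, hence |(-3s^2 + 2s - 2) + 87| < eps.

delta = min(1, eps/35)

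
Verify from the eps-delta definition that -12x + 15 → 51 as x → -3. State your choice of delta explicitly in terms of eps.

delta = eps/12

Fix eps > 0. We need delta > 0 so that 0 < |x + 3| < delta implies |(-12x + 15) − 51| < eps.
|(-12x + 15) − 51| = |-12x - 36| = 12|x + 3|.
Thus it suffices that |x + 3| < eps/12.
Take delta = eps/12. If 0 < |x + 3| < delta then |(-12x + 15) − 51| = 12|x + 3| < 12·(eps/12) = eps.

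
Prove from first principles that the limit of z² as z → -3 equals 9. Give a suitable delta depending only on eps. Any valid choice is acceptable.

Fix eps > 0. We seek delta > 0 with 0 < |z + 3| < delta ⇒ |z² − 9| < eps.
Factor: z² − 9 = (z + 3)(z - 3), so |z² − 9| = |z + 3|·|z - 3|.
Impose delta ≤ 1 so that |z| < 4; then |z - 3| ≤ 7.
Hence |z² − 9| ≤ 7|z + 3|, which is < eps once |z + 3| < eps/7.
Take delta = min(1, eps/7). If 0 < |z + 3| < delta then both bounds hold and |z² − 9| ≤ 7|z + 3| < 7·(eps/7) = eps.

delta = min(1, eps/7)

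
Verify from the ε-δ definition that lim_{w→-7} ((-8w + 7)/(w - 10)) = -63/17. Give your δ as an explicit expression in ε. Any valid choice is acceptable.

Suppose ε > 0. We want δ > 0 with 0 < |w + 7| < δ ⇒ |(-8w + 7)/(w - 10) + 63/17| < ε.
Combining over a common denominator, (-8w + 7)/(w - 10) + 63/17 = [(-8w + 7)·(-17) − 63·(w - 10)] / [(-17)·(w - 10)] = 73(w + 7) / ((-17)(w - 10)).
So |(-8w + 7)/(w - 10) + 63/17| = 73|w + 7| / (17·|w − 10|).
Require δ ≤ 17/2, so |w − 10| ≥ |-17| − |w + 7| > 17 − 17/2 = 17/2.
Hence |(-8w + 7)/(w - 10) + 63/17| < 73|w + 7|/(17·(17/2)) = (146/289)|w + 7|, which is < ε once |w + 7| < (289/146)ε.
Take δ = min(17/2, (289/146)ε). Then 0 < |w + 7| < δ forces both bounds, so |(-8w + 7)/(w - 10) + 63/17| < ε.

δ = min(17/2, (289/146)ε)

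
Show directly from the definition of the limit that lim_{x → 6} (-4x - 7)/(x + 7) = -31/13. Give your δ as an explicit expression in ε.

δ = min(13/2, (169/42)ε)

Let ε > 0. We want δ > 0 with 0 < |x − 6| < δ ⇒ |(-4x - 7)/(x + 7) + 31/13| < ε.
Combining over a common denominator, (-4x - 7)/(x + 7) + 31/13 = [(-4x - 7)·13 − (-31)·(x + 7)] / [13·(x + 7)] = -21(x − 6) / (13(x + 7)).
So |(-4x - 7)/(x + 7) + 31/13| = 21|x − 6| / (13·|x + 7|).
Require δ ≤ 13/2, so |x + 7| ≥ |13| − |x − 6| > 13 − 13/2 = 13/2.
Hence |(-4x - 7)/(x + 7) + 31/13| < 21|x − 6|/(13·(13/2)) = (42/169)|x − 6|, which is < ε once |x − 6| < (169/42)ε.
Take δ = min(13/2, (169/42)ε). Then 0 < |x − 6| < δ forces both bounds, so |(-4x - 7)/(x + 7) + 31/13| < ε.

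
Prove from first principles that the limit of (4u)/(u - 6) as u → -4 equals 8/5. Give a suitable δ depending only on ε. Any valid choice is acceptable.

Fix ε > 0. We want δ > 0 with 0 < |u + 4| < δ ⇒ |(4u)/(u - 6) − (8/5)| < ε.
Combining over a common denominator, (4u)/(u - 6) − (8/5) = [(4u)·(-10) − (-16)·(u - 6)] / [(-10)·(u - 6)] = -24(u + 4) / ((-10)(u - 6)).
So |(4u)/(u - 6) − (8/5)| = 24|u + 4| / (10·|u − 6|).
Require δ ≤ 5, so |u − 6| ≥ |-10| − |u + 4| > 10 − 5 = 5.
Hence |(4u)/(u - 6) − (8/5)| < 24|u + 4|/(10·5) = (12/25)|u + 4|, which is < ε once |u + 4| < (25/12)ε.
Take δ = min(5, (25/12)ε). Then 0 < |u + 4| < δ forces both bounds, so |(4u)/(u - 6) − (8/5)| < ε.

δ = min(5, (25/12)ε)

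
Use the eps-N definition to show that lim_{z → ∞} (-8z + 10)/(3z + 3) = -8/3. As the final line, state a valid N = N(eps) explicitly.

Let eps > 0 be given. We seek N > 0 such that z > N implies |(-8z + 10)/(3z + 3) + 8/3| < eps.
(-8z + 10)/(3z + 3) + 8/3 = (3(-8z + 10) − (-8)(3z + 3)) / (3(3z + 3)) = 54/(3(3z + 3)).
For z > 0 we have 3z + 3 > 3z, so |(-8z + 10)/(3z + 3) + 8/3| = 54/(3(3z + 3)) < 54/(3·3z) = 6/z.
Thus |(-8z + 10)/(3z + 3) + 8/3| < eps whenever z > 6/eps.
Take N = 6/eps. If z > N then |(-8z + 10)/(3z + 3) + 8/3| < 6/z < eps.

N = 6/eps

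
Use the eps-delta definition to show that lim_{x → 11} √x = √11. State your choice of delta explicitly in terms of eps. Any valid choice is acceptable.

delta = min(11, √11·eps)

Fix eps > 0. We want delta > 0 such that 0 < |x − 11| < delta implies |√x − √11| < eps.
Multiplying by the conjugate, |√x − √11| = |x − 11|/(√x + √11).
Restrict delta ≤ 11 so that |x − 11| < 11 forces x > 0, and then √x + √11 > √11.
Hence |√x − √11| < |x − 11|/√11, which is < eps once |x − 11| < √11·eps.
Take delta = min(11, √11·eps). If 0 < |x − 11| < delta then x > 0 and |√x − √11| < |x − 11|/√11 < eps.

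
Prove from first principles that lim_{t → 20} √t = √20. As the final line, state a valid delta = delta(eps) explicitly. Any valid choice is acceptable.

Suppose eps > 0. We want delta > 0 such that 0 < |t − 20| < delta implies |√t − √20| < eps.
Multiplying by the conjugate, |√t − √20| = |t − 20|/(√t + √20).
Restrict delta ≤ 20 so that |t − 20| < 20 forces t > 0, and then √t + √20 > √20.
Hence |√t − √20| < |t − 20|/√20, which is < eps once |t − 20| < √20·eps.
Take delta = min(20, √20·eps). If 0 < |t − 20| < delta then t > 0 and |√t − √20| < |t − 20|/√20 < eps.

delta = min(20, √20·eps)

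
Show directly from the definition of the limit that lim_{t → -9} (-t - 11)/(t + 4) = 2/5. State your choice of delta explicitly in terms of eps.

Fix eps > 0. We want delta > 0 with 0 < |t + 9| < delta ⇒ |(-t - 11)/(t + 4) − (2/5)| < eps.
Combining over a common denominator, (-t - 11)/(t + 4) − (2/5) = [(-t - 11)·(-5) − (-2)·(t + 4)] / [(-5)·(t + 4)] = 7(t + 9) / ((-5)(t + 4)).
So |(-t - 11)/(t + 4) − (2/5)| = 7|t + 9| / (5·|t + 4|).
Require delta ≤ 5/2, so |t + 4| ≥ |-5| − |t + 9| > 5 − 5/2 = 5/2.
Hence |(-t - 11)/(t + 4) − (2/5)| < 7|t + 9|/(5·(5/2)) = (14/25)|t + 9|, which is < eps once |t + 9| < (25/14)eps.
Take delta = min(5/2, (25/14)eps). Then 0 < |t + 9| < delta forces both bounds, so |(-t - 11)/(t + 4) − (2/5)| < eps.

delta = min(5/2, (25/14)eps)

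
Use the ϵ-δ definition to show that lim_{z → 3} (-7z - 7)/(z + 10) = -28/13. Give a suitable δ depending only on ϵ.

δ = min(13/2, (169/126)ϵ)

Fix ϵ > 0. We want δ > 0 with 0 < |z − 3| < δ ⇒ |(-7z - 7)/(z + 10) + 28/13| < ϵ.
Combining over a common denominator, (-7z - 7)/(z + 10) + 28/13 = [(-7z - 7)·13 − (-28)·(z + 10)] / [13·(z + 10)] = -63(z − 3) / (13(z + 10)).
So |(-7z - 7)/(z + 10) + 28/13| = 63|z − 3| / (13·|z + 10|).
Require δ ≤ 13/2, so |z + 10| ≥ |13| − |z − 3| > 13 − 13/2 = 13/2.
Hence |(-7z - 7)/(z + 10) + 28/13| < 63|z − 3|/(13·(13/2)) = (126/169)|z − 3|, which is < ϵ once |z − 3| < (169/126)ϵ.
Take δ = min(13/2, (169/126)ϵ). Then 0 < |z − 3| < δ forces both bounds, so |(-7z - 7)/(z + 10) + 28/13| < ϵ.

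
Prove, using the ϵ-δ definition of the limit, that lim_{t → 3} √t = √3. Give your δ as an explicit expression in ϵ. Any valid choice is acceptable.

δ = min(3, √3·ϵ)

Let ϵ > 0. We want δ > 0 such that 0 < |t − 3| < δ implies |√t − √3| < ϵ.
Rationalise: √t − √3 = (t − 3)/(√t + √3), so |√t − √3| = |t − 3|/(√t + √3).
Restrict δ ≤ 3 so that |t − 3| < 3 forces t > 0, and then √t + √3 > √3.
Hence |√t − √3| < |t − 3|/√3, which is < ϵ once |t − 3| < √3·ϵ.
Take δ = min(3, √3·ϵ). If 0 < |t − 3| < δ then t > 0 and |√t − √3| < |t − 3|/√3 < ϵ.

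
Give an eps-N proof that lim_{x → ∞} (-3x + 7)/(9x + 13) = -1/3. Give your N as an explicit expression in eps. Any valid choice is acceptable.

N = (34/27)/eps

Let eps > 0 be given. We seek N > 0 such that x > N implies |(-3x + 7)/(9x + 13) + 1/3| < eps.
(-3x + 7)/(9x + 13) + 1/3 = (9(-3x + 7) − (-3)(9x + 13)) / (9(9x + 13)) = 102/(9(9x + 13)).
For x > 0 we have 9x + 13 > 9x, so |(-3x + 7)/(9x + 13) + 1/3| = 102/(9(9x + 13)) < 102/(9·9x) = (34/27)/x.
Thus |(-3x + 7)/(9x + 13) + 1/3| < eps whenever x > (34/27)/eps.
Take N = (34/27)/eps. If x > N then |(-3x + 7)/(9x + 13) + 1/3| < (34/27)/x < eps.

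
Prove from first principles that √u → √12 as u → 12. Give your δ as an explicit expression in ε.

Suppose ε > 0. We want δ > 0 such that 0 < |u − 12| < δ implies |√u − √12| < ε.
Multiplying by the conjugate, |√u − √12| = |u − 12|/(√u + √12).
Restrict δ ≤ 12 so that |u − 12| < 12 forces u > 0, and then √u + √12 > √12.
Hence |√u − √12| < |u − 12|/√12, which is < ε once |u − 12| < √12·ε.
Take δ = min(12, √12·ε). If 0 < |u − 12| < δ then u > 0 and |√u − √12| < |u − 12|/√12 < ε.

δ = min(12, √12·ε)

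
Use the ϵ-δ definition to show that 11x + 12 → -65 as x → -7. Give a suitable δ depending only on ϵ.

Let ϵ > 0. We need δ > 0 so that 0 < |x + 7| < δ implies |(11x + 12) + 65| < ϵ.
Since (11x + 12) + 65 = 11(x + 7), we have |(11x + 12) + 65| = 11|x + 7|.
So 11|x + 7| < ϵ exactly when |x + 7| < ϵ/11.
Choosing δ = ϵ/11 gives |(11x + 12) + 65| = 11|x + 7| < ϵ whenever |x + 7| < δ.

δ = ϵ/11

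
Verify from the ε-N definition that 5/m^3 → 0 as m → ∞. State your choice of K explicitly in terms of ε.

Suppose ε > 0. For m ≥ 1, |5/m^3 − 0| = 5/m^3.
5/m^3 < ε ⇔ m^3 > 5/ε ⇔ m > (5/ε)^{1/3}.
Take K = (5/ε)^{1/3}. Then m > K implies 5/m^3 < ε.

K = (5/ε)^{1/3}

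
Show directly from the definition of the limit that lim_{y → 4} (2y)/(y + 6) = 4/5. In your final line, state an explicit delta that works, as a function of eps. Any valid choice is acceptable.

delta = min(5, (25/6)eps)

Let eps > 0. We want delta > 0 with 0 < |y − 4| < delta ⇒ |(2y)/(y + 6) − (4/5)| < eps.
Combining over a common denominator, (2y)/(y + 6) − (4/5) = [(2y)·10 − 8·(y + 6)] / [10·(y + 6)] = 12(y − 4) / (10(y + 6)).
So |(2y)/(y + 6) − (4/5)| = 12|y − 4| / (10·|y + 6|).
Restrict delta ≤ 5. Then |y − 4| < 5 gives |y + 6| = |(y − 4) + 10| ≥ 10 − 5 = 5.
Hence |(2y)/(y + 6) − (4/5)| < 12|y − 4|/(10·5) = (6/25)|y − 4|, which is < eps once |y − 4| < (25/6)eps.
Take delta = min(5, (25/6)eps). Then 0 < |y − 4| < delta forces both bounds, so |(2y)/(y + 6) − (4/5)| < eps.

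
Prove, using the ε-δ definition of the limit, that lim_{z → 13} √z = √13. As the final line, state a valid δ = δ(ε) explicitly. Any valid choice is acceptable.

Let ε > 0 be given. We want δ > 0 such that 0 < |z − 13| < δ implies |√z − √13| < ε.
Rationalise: √z − √13 = (z − 13)/(√z + √13), so |√z − √13| = |z − 13|/(√z + √13).
Restrict δ ≤ 13 so that |z − 13| < 13 forces z > 0, and then √z + √13 > √13.
Hence |√z − √13| < |z − 13|/√13, which is < ε once |z − 13| < √13·ε.
Take δ = min(13, √13·ε). If 0 < |z − 13| < δ then z > 0 and |√z − √13| < |z − 13|/√13 < ε.

δ = min(13, √13·ε)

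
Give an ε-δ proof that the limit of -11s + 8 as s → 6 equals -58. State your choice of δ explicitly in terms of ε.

δ = ε/11

Let ε > 0 be given. We need δ > 0 so that 0 < |s − 6| < δ implies |(-11s + 8) + 58| < ε.
Since (-11s + 8) + 58 = -11(s − 6), we have |(-11s + 8) + 58| = 11|s − 6|.
So 11|s − 6| < ε exactly when |s − 6| < ε/11.
Take δ = ε/11. If 0 < |s − 6| < δ then |(-11s + 8) + 58| = 11|s − 6| < 11·(ε/11) = ε.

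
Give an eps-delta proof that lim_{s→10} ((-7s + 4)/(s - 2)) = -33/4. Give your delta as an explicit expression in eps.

delta = min(4, (16/5)eps)

Suppose eps > 0. We want delta > 0 with 0 < |s − 10| < delta ⇒ |(-7s + 4)/(s - 2) + 33/4| < eps.
Combining over a common denominator, (-7s + 4)/(s - 2) + 33/4 = [(-7s + 4)·8 − (-66)·(s - 2)] / [8·(s - 2)] = 10(s − 10) / (8(s - 2)).
So |(-7s + 4)/(s - 2) + 33/4| = 10|s − 10| / (8·|s − 2|).
Require delta ≤ 4, so |s − 2| ≥ |8| − |s − 10| > 8 − 4 = 4.
Hence |(-7s + 4)/(s - 2) + 33/4| < 10|s − 10|/(8·4) = (5/16)|s − 10|, which is < eps once |s − 10| < (16/5)eps.
Take delta = min(4, (16/5)eps). Then 0 < |s − 10| < delta forces both bounds, so |(-7s + 4)/(s - 2) + 33/4| < eps.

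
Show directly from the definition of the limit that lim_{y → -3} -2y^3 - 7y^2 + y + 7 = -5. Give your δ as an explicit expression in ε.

Suppose ε > 0. We want δ > 0 such that 0 < |y + 3| < δ implies |(-2y^3 - 7y^2 + y + 7) + 5| < ε.
(-2y^3 - 7y^2 + y + 7) + 5 = -2y^3 - 7y^2 + y + 12 = (y + 3)(-2y^2 - y + 4).
So |(-2y^3 - 7y^2 + y + 7) + 5| = |y + 3|·|-2y^2 - y + 4|.
Require δ ≤ 1. Then |y + 3| < 1 gives |y| < 4, and by the triangle inequality |-2y^2 - y + 4| ≤ 2·4^2 + 4 + 4 = 40.
Hence |(-2y^3 - 7y^2 + y + 7) + 5| ≤ 40|y + 3| < ε provided |y + 3| < ε/40.
Take δ = min(1, ε/40). Then 0 < |y + 3| < δ gives both |y + 3| < 1 and |y + 3| < ε/40, so |(-2y^3 - 7y^2 + y + 7) + 5| < ε.

δ = min(1, ε/40)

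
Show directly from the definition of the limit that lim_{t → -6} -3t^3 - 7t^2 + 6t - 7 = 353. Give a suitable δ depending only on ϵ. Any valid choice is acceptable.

Let ϵ > 0. We want δ > 0 such that 0 < |t + 6| < δ implies |(-3t^3 - 7t^2 + 6t - 7) − 353| < ϵ.
(-3t^3 - 7t^2 + 6t - 7) − 353 = -3t^3 - 7t^2 + 6t - 360 = (t + 6)(-3t^2 + 11t - 60).
So |(-3t^3 - 7t^2 + 6t - 7) − 353| = |t + 6|·|-3t^2 + 11t - 60|.
Assume first that |t + 6| < 1, so |t| < 7. Then |-3t^2 + 11t - 60| ≤ 3·7^2 + 11·7 + 60 = 284.
Hence |(-3t^3 - 7t^2 + 6t - 7) − 353| ≤ 284|t + 6| < ϵ provided |t + 6| < ϵ/284.
Choosing δ = min(1, ϵ/284) ensures both conditions, hence |(-3t^3 - 7t^2 + 6t - 7) − 353| < ϵ.

δ = min(1, ϵ/284)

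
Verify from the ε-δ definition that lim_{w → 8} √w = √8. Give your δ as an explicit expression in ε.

δ = min(8, √8·ε)

Fix ε > 0. We want δ > 0 such that 0 < |w − 8| < δ implies |√w − √8| < ε.
Rationalise: √w − √8 = (w − 8)/(√w + √8), so |√w − √8| = |w − 8|/(√w + √8).
Restrict δ ≤ 8 so that |w − 8| < 8 forces w > 0, and then √w + √8 > √8.
Hence |√w − √8| < |w − 8|/√8, which is < ε once |w − 8| < √8·ε.
Take δ = min(8, √8·ε). If 0 < |w − 8| < δ then w > 0 and |√w − √8| < |w − 8|/√8 < ε.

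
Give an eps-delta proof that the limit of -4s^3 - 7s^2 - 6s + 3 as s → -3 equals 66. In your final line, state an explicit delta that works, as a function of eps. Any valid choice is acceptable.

Let eps > 0 be given. We want delta > 0 such that 0 < |s + 3| < delta implies |(-4s^3 - 7s^2 - 6s + 3) − 66| < eps.
(-4s^3 - 7s^2 - 6s + 3) − 66 = -4s^3 - 7s^2 - 6s - 63 = (s + 3)(-4s^2 + 5s - 21).
So |(-4s^3 - 7s^2 - 6s + 3) − 66| = |s + 3|·|-4s^2 + 5s - 21|.
Require delta ≤ 2. Then |s + 3| < 2 gives |s| < 5, and by the triangle inequality |-4s^2 + 5s - 21| ≤ 4·5^2 + 5·5 + 21 = 146.
Hence |(-4s^3 - 7s^2 - 6s + 3) − 66| ≤ 146|s + 3| < eps provided |s + 3| < eps/146.
Take delta = min(2, eps/146). Then 0 < |s + 3| < delta gives both |s + 3| < 2 and |s + 3| < eps/146, so |(-4s^3 - 7s^2 - 6s + 3) − 66| < eps.

delta = min(2, eps/146)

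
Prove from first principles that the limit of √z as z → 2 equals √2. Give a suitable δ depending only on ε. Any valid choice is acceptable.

δ = min(2, √2·ε)

Let ε > 0. We want δ > 0 such that 0 < |z − 2| < δ implies |√z − √2| < ε.
Rationalise: √z − √2 = (z − 2)/(√z + √2), so |√z − √2| = |z − 2|/(√z + √2).
Restrict δ ≤ 2 so that |z − 2| < 2 forces z > 0, and then √z + √2 > √2.
Hence |√z − √2| < |z − 2|/√2, which is < ε once |z − 2| < √2·ε.
Take δ = min(2, √2·ε). If 0 < |z − 2| < δ then z > 0 and |√z − √2| < |z − 2|/√2 < ε.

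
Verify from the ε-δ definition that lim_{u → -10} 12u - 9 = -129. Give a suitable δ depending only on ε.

Suppose ε > 0. We need δ > 0 so that 0 < |u + 10| < δ implies |(12u - 9) + 129| < ε.
|(12u - 9) + 129| = |12u + 120| = 12|u + 10|.
Thus it suffices that |u + 10| < ε/12.
Take δ = ε/12. If 0 < |u + 10| < δ then |(12u - 9) + 129| = 12|u + 10| < 12·(ε/12) = ε.

δ = ε/12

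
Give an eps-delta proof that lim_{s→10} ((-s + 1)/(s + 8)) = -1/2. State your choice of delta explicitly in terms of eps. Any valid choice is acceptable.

Suppose eps > 0. We want delta > 0 with 0 < |s − 10| < delta ⇒ |(-s + 1)/(s + 8) + 1/2| < eps.
Combining over a common denominator, (-s + 1)/(s + 8) + 1/2 = [(-s + 1)·18 − (-9)·(s + 8)] / [18·(s + 8)] = -9(s − 10) / (18(s + 8)).
So |(-s + 1)/(s + 8) + 1/2| = 9|s − 10| / (18·|s + 8|).
Require delta ≤ 9, so |s + 8| ≥ |18| − |s − 10| > 18 − 9 = 9.
Hence |(-s + 1)/(s + 8) + 1/2| < 9|s − 10|/(18·9) = (1/18)|s − 10|, which is < eps once |s − 10| < 18eps.
Take delta = min(9, 18eps). Then 0 < |s − 10| < delta forces both bounds, so |(-s + 1)/(s + 8) + 1/2| < eps.

delta = min(9, 18eps)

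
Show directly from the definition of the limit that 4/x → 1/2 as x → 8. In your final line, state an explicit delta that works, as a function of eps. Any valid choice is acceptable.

Fix eps > 0. We seek delta > 0 such that 0 < |x − 8| < delta implies |4/x − (1/2)| < eps.
|4/x − (1/2)| = 4·|8 − x|/(8·|x|) = 4|x − 8|/(8|x|).
Require delta ≤ 4 so that |x| > 8 − 4 = 4, hence 8|x| > 32.
Then |4/x − (1/2)| < 4|x − 8|/32, which is < eps when |x − 8| < 8eps.
Take delta = min(4, 8eps). Then 0 < |x − 8| < delta gives both |x − 8| < 4 and |x − 8| < 8eps, so |4/x − (1/2)| < eps.

delta = min(4, 8eps)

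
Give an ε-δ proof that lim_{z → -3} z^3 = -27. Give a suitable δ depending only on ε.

δ = min(2, ε/49)

Let ε > 0 be given. We seek δ > 0 with 0 < |z + 3| < δ ⇒ |z^3 + 27| < ε.
Factor: z^3 + 27 = (z + 3)(z^2 - 3z + 9), so |z^3 + 27| = |z + 3|·|z^2 - 3z + 9|.
Impose δ ≤ 2 so that |z| < 5; then |z^2 - 3z + 9| ≤ 49.
Hence |z^3 + 27| ≤ 49|z + 3|, which is < ε once |z + 3| < ε/49.
Take δ = min(2, ε/49). If 0 < |z + 3| < δ then both bounds hold and |z^3 + 27| ≤ 49|z + 3| < 49·(ε/49) = ε.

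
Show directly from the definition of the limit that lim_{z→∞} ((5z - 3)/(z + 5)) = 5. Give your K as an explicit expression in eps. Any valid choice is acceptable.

K = 28/eps

Fix eps > 0. We seek K > 0 such that z > K implies |(5z - 3)/(z + 5) − 5| < eps.
(5z - 3)/(z + 5) − 5 = ((5z - 3) − 5(z + 5)) / ((z + 5)) = -28/((z + 5)).
For z > 0 we have z + 5 > z, so |(5z - 3)/(z + 5) − 5| = 28/((z + 5)) < 28/(z) = 28/z.
Thus |(5z - 3)/(z + 5) − 5| < eps whenever z > 28/eps.
Take K = 28/eps. If z > K then |(5z - 3)/(z + 5) − 5| < 28/z < eps.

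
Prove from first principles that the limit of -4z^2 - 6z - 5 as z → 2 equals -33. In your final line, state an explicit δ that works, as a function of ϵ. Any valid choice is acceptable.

Let ϵ > 0 be given. We want δ > 0 such that 0 < |z − 2| < δ implies |(-4z^2 - 6z - 5) + 33| < ϵ.
(-4z^2 - 6z - 5) + 33 = -4z^2 - 6z + 28 = (z − 2)(-4z - 14).
So |(-4z^2 - 6z - 5) + 33| = |z − 2|·|-4z - 14|.
Assume first that |z − 2| < 1, so |z| < 3. Then |-4z - 14| ≤ 4·3 + 14 = 26.
Hence |(-4z^2 - 6z - 5) + 33| ≤ 26|z − 2| < ϵ provided |z − 2| < ϵ/26.
Choosing δ = min(1, ϵ/26) ensures both conditions, hence |(-4z^2 - 6z - 5) + 33| < ϵ.

δ = min(1, ϵ/26)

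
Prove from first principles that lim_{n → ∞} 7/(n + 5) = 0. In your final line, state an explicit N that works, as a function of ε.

Fix ε > 0. For n ≥ 1, |7/(n + 5) − 0| = 7/(n + 5) ≤ 7/n.
We need 7/n < ε, i.e. n > 7/ε.
Take N = 7/ε. If n > N then |7/(n + 5)| ≤ 7/n < ε.

N = 7/ε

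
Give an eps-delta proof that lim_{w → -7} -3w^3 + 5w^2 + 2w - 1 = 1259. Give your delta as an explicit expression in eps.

Let eps > 0 be given. We want delta > 0 such that 0 < |w + 7| < delta implies |(-3w^3 + 5w^2 + 2w - 1) − 1259| < eps.
(-3w^3 + 5w^2 + 2w - 1) − 1259 = -3w^3 + 5w^2 + 2w - 1260 = (w + 7)(-3w^2 + 26w - 180).
So |(-3w^3 + 5w^2 + 2w - 1) − 1259| = |w + 7|·|-3w^2 + 26w - 180|.
Assume first that |w + 7| < 1, so |w| < 8. Then |-3w^2 + 26w - 180| ≤ 3·8^2 + 26·8 + 180 = 580.
Hence |(-3w^3 + 5w^2 + 2w - 1) − 1259| ≤ 580|w + 7| < eps provided |w + 7| < eps/580.
Take delta = min(1, eps/580). Then 0 < |w + 7| < delta gives both |w + 7| < 1 and |w + 7| < eps/580, so |(-3w^3 + 5w^2 + 2w - 1) − 1259| < eps.

delta = min(1, eps/580)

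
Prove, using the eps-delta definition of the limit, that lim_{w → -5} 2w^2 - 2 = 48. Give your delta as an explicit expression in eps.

delta = min(2, eps/24)

Suppose eps > 0. We want delta > 0 such that 0 < |w + 5| < delta implies |(2w^2 - 2) − 48| < eps.
(2w^2 - 2) − 48 = 2w^2 - 50 = (w + 5)(2w - 10).
So |(2w^2 - 2) − 48| = |w + 5|·|2w - 10|.
Require delta ≤ 2. Then |w + 5| < 2 gives |w| < 7, and by the triangle inequality |2w - 10| ≤ 2·7 + 10 = 24.
Hence |(2w^2 - 2) − 48| ≤ 24|w + 5| < eps provided |w + 5| < eps/24.
Take delta = min(2, eps/24). Then 0 < |w + 5| < delta gives both |w + 5| < 2 and |w + 5| < eps/24, so |(2w^2 - 2) − 48| < eps.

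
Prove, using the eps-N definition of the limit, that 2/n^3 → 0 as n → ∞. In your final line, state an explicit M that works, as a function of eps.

M = (2/eps)^{1/3}

Fix eps > 0. For n ≥ 1, |2/n^3 − 0| = 2/n^3.
2/n^3 < eps ⇔ n^3 > 2/eps ⇔ n > (2/eps)^{1/3}.
Take M = (2/eps)^{1/3}. Then n > M implies 2/n^3 < eps.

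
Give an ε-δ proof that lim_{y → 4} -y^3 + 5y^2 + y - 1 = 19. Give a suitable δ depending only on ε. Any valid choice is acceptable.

δ = min(2, ε/47)

Fix ε > 0. We want δ > 0 such that 0 < |y − 4| < δ implies |(-y^3 + 5y^2 + y - 1) − 19| < ε.
(-y^3 + 5y^2 + y - 1) − 19 = -y^3 + 5y^2 + y - 20 = (y − 4)(-y^2 + y + 5).
So |(-y^3 + 5y^2 + y - 1) − 19| = |y − 4|·|-y^2 + y + 5|.
Assume first that |y − 4| < 2, so |y| < 6. Then |-y^2 + y + 5| ≤ 6^2 + 6 + 5 = 47.
Hence |(-y^3 + 5y^2 + y - 1) − 19| ≤ 47|y − 4| < ε provided |y − 4| < ε/47.
Take δ = min(2, ε/47). Then 0 < |y − 4| < δ gives both |y − 4| < 2 and |y − 4| < ε/47, so |(-y^3 + 5y^2 + y - 1) − 19| < ε.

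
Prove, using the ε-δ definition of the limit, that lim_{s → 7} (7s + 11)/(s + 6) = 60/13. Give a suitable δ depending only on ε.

δ = min(13/2, (169/62)ε)

Fix ε > 0. We want δ > 0 with 0 < |s − 7| < δ ⇒ |(7s + 11)/(s + 6) − (60/13)| < ε.
Combining over a common denominator, (7s + 11)/(s + 6) − (60/13) = [(7s + 11)·13 − 60·(s + 6)] / [13·(s + 6)] = 31(s − 7) / (13(s + 6)).
So |(7s + 11)/(s + 6) − (60/13)| = 31|s − 7| / (13·|s + 6|).
Restrict δ ≤ 13/2. Then |s − 7| < 13/2 gives |s + 6| = |(s − 7) + 13| ≥ 13 − 13/2 = 13/2.
Hence |(7s + 11)/(s + 6) − (60/13)| < 31|s − 7|/(13·(13/2)) = (62/169)|s − 7|, which is < ε once |s − 7| < (169/62)ε.
Take δ = min(13/2, (169/62)ε). Then 0 < |s − 7| < δ forces both bounds, so |(7s + 11)/(s + 6) − (60/13)| < ε.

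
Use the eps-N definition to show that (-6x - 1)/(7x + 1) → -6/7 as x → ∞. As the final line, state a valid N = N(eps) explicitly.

N = (1/49)/eps

Fix eps > 0. We seek N > 0 such that x > N implies |(-6x - 1)/(7x + 1) + 6/7| < eps.
(-6x - 1)/(7x + 1) + 6/7 = (7(-6x - 1) − (-6)(7x + 1)) / (7(7x + 1)) = -1/(7(7x + 1)).
For x > 0 we have 7x + 1 > 7x, so |(-6x - 1)/(7x + 1) + 6/7| = 1/(7(7x + 1)) < 1/(7·7x) = (1/49)/x.
Thus |(-6x - 1)/(7x + 1) + 6/7| < eps whenever x > (1/49)/eps.
Take N = (1/49)/eps. If x > N then |(-6x - 1)/(7x + 1) + 6/7| < (1/49)/x < eps.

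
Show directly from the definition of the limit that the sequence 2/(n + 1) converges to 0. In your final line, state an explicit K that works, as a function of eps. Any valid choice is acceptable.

K = 2/eps

Fix eps > 0. For n ≥ 1, |2/(n + 1) − 0| = 2/(n + 1) ≤ 2/n.
We need 2/n < eps, i.e. n > 2/eps.
Take K = 2/eps. If n > K then |2/(n + 1)| ≤ 2/n < eps.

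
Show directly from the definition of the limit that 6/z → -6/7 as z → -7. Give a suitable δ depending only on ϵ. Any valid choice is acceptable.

δ = min(7/2, (49/12)ϵ)

Suppose ϵ > 0. We seek δ > 0 such that 0 < |z + 7| < δ implies |6/z + 6/7| < ϵ.
|6/z + 6/7| = 6·|-7 − z|/(7·|z|) = 6|z + 7|/(7|z|).
Require δ ≤ 7/2 so that |z| > 7 − 7/2 = 7/2, hence 7|z| > 49/2.
Then |6/z + 6/7| < 6|z + 7|/(49/2), which is < ϵ when |z + 7| < (49/12)ϵ.
Take δ = min(7/2, (49/12)ϵ). Then 0 < |z + 7| < δ gives both |z + 7| < 7/2 and |z + 7| < (49/12)ϵ, so |6/z + 6/7| < ϵ.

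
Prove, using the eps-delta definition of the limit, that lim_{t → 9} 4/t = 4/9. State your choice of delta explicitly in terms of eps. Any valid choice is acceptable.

delta = min(9/2, (81/8)eps)

Let eps > 0. We seek delta > 0 such that 0 < |t − 9| < delta implies |4/t − (4/9)| < eps.
|4/t − (4/9)| = 4·|9 − t|/(9·|t|) = 4|t − 9|/(9|t|).
Require delta ≤ 9/2 so that |t| > 9 − 9/2 = 9/2, hence 9|t| > 81/2.
Then |4/t − (4/9)| < 4|t − 9|/(81/2), which is < eps when |t − 9| < (81/8)eps.
Take delta = min(9/2, (81/8)eps). Then 0 < |t − 9| < delta gives both |t − 9| < 9/2 and |t − 9| < (81/8)eps, so |4/t − (4/9)| < eps.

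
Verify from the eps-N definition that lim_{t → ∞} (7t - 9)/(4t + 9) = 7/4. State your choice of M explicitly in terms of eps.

M = (99/16)/eps

Fix eps > 0. We seek M > 0 such that t > M implies |(7t - 9)/(4t + 9) − (7/4)| < eps.
(7t - 9)/(4t + 9) − (7/4) = (4(7t - 9) − 7(4t + 9)) / (4(4t + 9)) = -99/(4(4t + 9)).
For t > 0 we have 4t + 9 > 4t, so |(7t - 9)/(4t + 9) − (7/4)| = 99/(4(4t + 9)) < 99/(4·4t) = (99/16)/t.
Thus |(7t - 9)/(4t + 9) − (7/4)| < eps whenever t > (99/16)/eps.
Take M = (99/16)/eps. If t > M then |(7t - 9)/(4t + 9) − (7/4)| < (99/16)/t < eps.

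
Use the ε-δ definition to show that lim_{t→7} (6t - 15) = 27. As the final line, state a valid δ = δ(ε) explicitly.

δ = ε/6

Suppose ε > 0. We need δ > 0 so that 0 < |t − 7| < δ implies |(6t - 15) − 27| < ε.
Since (6t - 15) − 27 = 6(t − 7), we have |(6t - 15) − 27| = 6|t − 7|.
So 6|t − 7| < ε exactly when |t − 7| < ε/6.
Choosing δ = ε/6 gives |(6t - 15) − 27| = 6|t − 7| < ε whenever |t − 7| < δ.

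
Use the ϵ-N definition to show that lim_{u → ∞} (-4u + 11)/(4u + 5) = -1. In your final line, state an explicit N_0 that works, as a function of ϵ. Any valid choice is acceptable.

N_0 = 4/ϵ

Fix ϵ > 0. We seek N_0 > 0 such that u > N_0 implies |(-4u + 11)/(4u + 5) + 1| < ϵ.
(-4u + 11)/(4u + 5) + 1 = (4(-4u + 11) − (-4)(4u + 5)) / (4(4u + 5)) = 64/(4(4u + 5)).
For u > 0 we have 4u + 5 > 4u, so |(-4u + 11)/(4u + 5) + 1| = 64/(4(4u + 5)) < 64/(4·4u) = 4/u.
Thus |(-4u + 11)/(4u + 5) + 1| < ϵ whenever u > 4/ϵ.
Take N_0 = 4/ϵ. If u > N_0 then |(-4u + 11)/(4u + 5) + 1| < 4/u < ϵ.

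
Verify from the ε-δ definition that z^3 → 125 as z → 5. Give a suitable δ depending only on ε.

Fix ε > 0. We seek δ > 0 with 0 < |z − 5| < δ ⇒ |z^3 − 125| < ε.
Factor: z^3 − 125 = (z − 5)(z^2 + 5z + 25), so |z^3 − 125| = |z − 5|·|z^2 + 5z + 25|.
Impose δ ≤ 2 so that |z| < 7; then |z^2 + 5z + 25| ≤ 109.
Hence |z^3 − 125| ≤ 109|z − 5|, which is < ε once |z − 5| < ε/109.
Take δ = min(2, ε/109). If 0 < |z − 5| < δ then both bounds hold and |z^3 − 125| ≤ 109|z − 5| < 109·(ε/109) = ε.

δ = min(2, ε/109)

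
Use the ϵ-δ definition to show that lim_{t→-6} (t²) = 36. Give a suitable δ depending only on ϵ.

δ = min(2, ϵ/14)

Let ϵ > 0 be given. We seek δ > 0 with 0 < |t + 6| < δ ⇒ |t² − 36| < ϵ.
Factor: t² − 36 = (t + 6)(t - 6), so |t² − 36| = |t + 6|·|t - 6|.
Restrict δ ≤ 2. Then |t + 6| < 2 gives |t| < 8, so by the triangle inequality |t - 6| ≤ 8 + 6 = 14.
Hence |t² − 36| ≤ 14|t + 6|, which is < ϵ once |t + 6| < ϵ/14.
Take δ = min(2, ϵ/14). If 0 < |t + 6| < δ then both bounds hold and |t² − 36| ≤ 14|t + 6| < 14·(ϵ/14) = ϵ.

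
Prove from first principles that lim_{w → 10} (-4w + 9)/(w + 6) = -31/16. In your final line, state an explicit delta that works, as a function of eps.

Let eps > 0 be given. We want delta > 0 with 0 < |w − 10| < delta ⇒ |(-4w + 9)/(w + 6) + 31/16| < eps.
Combining over a common denominator, (-4w + 9)/(w + 6) + 31/16 = [(-4w + 9)·16 − (-31)·(w + 6)] / [16·(w + 6)] = -33(w − 10) / (16(w + 6)).
So |(-4w + 9)/(w + 6) + 31/16| = 33|w − 10| / (16·|w + 6|).
Require delta ≤ 8, so |w + 6| ≥ |16| − |w − 10| > 16 − 8 = 8.
Hence |(-4w + 9)/(w + 6) + 31/16| < 33|w − 10|/(16·8) = (33/128)|w − 10|, which is < eps once |w − 10| < (128/33)eps.
Take delta = min(8, (128/33)eps). Then 0 < |w − 10| < delta forces both bounds, so |(-4w + 9)/(w + 6) + 31/16| < eps.

delta = min(8, (128/33)eps)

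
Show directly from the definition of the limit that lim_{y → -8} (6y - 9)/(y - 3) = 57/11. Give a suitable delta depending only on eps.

Let eps > 0 be given. We want delta > 0 with 0 < |y + 8| < delta ⇒ |(6y - 9)/(y - 3) − (57/11)| < eps.
Combining over a common denominator, (6y - 9)/(y - 3) − (57/11) = [(6y - 9)·(-11) − (-57)·(y - 3)] / [(-11)·(y - 3)] = -9(y + 8) / ((-11)(y - 3)).
So |(6y - 9)/(y - 3) − (57/11)| = 9|y + 8| / (11·|y − 3|).
Require delta ≤ 11/2, so |y − 3| ≥ |-11| − |y + 8| > 11 − 11/2 = 11/2.
Hence |(6y - 9)/(y - 3) − (57/11)| < 9|y + 8|/(11·(11/2)) = (18/121)|y + 8|, which is < eps once |y + 8| < (121/18)eps.
Take delta = min(11/2, (121/18)eps). Then 0 < |y + 8| < delta forces both bounds, so |(6y - 9)/(y - 3) − (57/11)| < eps.

delta = min(11/2, (121/18)eps)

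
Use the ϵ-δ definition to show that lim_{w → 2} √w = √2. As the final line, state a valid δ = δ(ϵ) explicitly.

Let ϵ > 0 be given. We want δ > 0 such that 0 < |w − 2| < δ implies |√w − √2| < ϵ.
Multiplying by the conjugate, |√w − √2| = |w − 2|/(√w + √2).
Restrict δ ≤ 2 so that |w − 2| < 2 forces w > 0, and then √w + √2 > √2.
Hence |√w − √2| < |w − 2|/√2, which is < ϵ once |w − 2| < √2·ϵ.
Take δ = min(2, √2·ϵ). If 0 < |w − 2| < δ then w > 0 and |√w − √2| < |w − 2|/√2 < ϵ.

δ = min(2, √2·ϵ)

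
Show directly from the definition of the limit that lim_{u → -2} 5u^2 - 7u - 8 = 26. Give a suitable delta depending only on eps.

Fix eps > 0. We want delta > 0 such that 0 < |u + 2| < delta implies |(5u^2 - 7u - 8) − 26| < eps.
(5u^2 - 7u - 8) − 26 = 5u^2 - 7u - 34 = (u + 2)(5u - 17).
So |(5u^2 - 7u - 8) − 26| = |u + 2|·|5u - 17|.
Require delta ≤ 2. Then |u + 2| < 2 gives |u| < 4, and by the triangle inequality |5u - 17| ≤ 5·4 + 17 = 37.
Hence |(5u^2 - 7u - 8) − 26| ≤ 37|u + 2| < eps provided |u + 2| < eps/37.
Choosing delta = min(2, eps/37) ensures both conditions, hence |(5u^2 - 7u - 8) − 26| < eps.

delta = min(2, eps/37)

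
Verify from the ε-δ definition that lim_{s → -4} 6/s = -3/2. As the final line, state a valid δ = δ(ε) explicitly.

Suppose ε > 0. We seek δ > 0 such that 0 < |s + 4| < δ implies |6/s + 3/2| < ε.
|6/s + 3/2| = 6·|-4 − s|/(4·|s|) = 6|s + 4|/(4|s|).
Require δ ≤ 2 so that |s| > 4 − 2 = 2, hence 4|s| > 8.
Then |6/s + 3/2| < 6|s + 4|/8, which is < ε when |s + 4| < (4/3)ε.
Take δ = min(2, (4/3)ε). Then 0 < |s + 4| < δ gives both |s + 4| < 2 and |s + 4| < (4/3)ε, so |6/s + 3/2| < ε.

δ = min(2, (4/3)ε)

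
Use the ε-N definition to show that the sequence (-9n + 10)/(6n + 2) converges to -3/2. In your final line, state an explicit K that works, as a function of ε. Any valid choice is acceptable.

K = (13/6)/ε

Let ε > 0 be given. For n ≥ 1, |(-9n + 10)/(6n + 2) + 3/2| = |78|/(6(6n + 2)) = 78/(6(6n + 2)).
Since 6n + 2 ≥ 6n for n ≥ 1, this is ≤ 78/(6·6n) = (13/6)/n.
So |(-9n + 10)/(6n + 2) + 3/2| < ε whenever n > (13/6)/ε.
Take K = (13/6)/ε. If n > K then |(-9n + 10)/(6n + 2) + 3/2| ≤ (13/6)/n < ε.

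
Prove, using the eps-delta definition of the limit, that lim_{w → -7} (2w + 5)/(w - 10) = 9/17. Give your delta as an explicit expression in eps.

Suppose eps > 0. We want delta > 0 with 0 < |w + 7| < delta ⇒ |(2w + 5)/(w - 10) − (9/17)| < eps.
Combining over a common denominator, (2w + 5)/(w - 10) − (9/17) = [(2w + 5)·(-17) − (-9)·(w - 10)] / [(-17)·(w - 10)] = -25(w + 7) / ((-17)(w - 10)).
So |(2w + 5)/(w - 10) − (9/17)| = 25|w + 7| / (17·|w − 10|).
Require delta ≤ 17/2, so |w − 10| ≥ |-17| − |w + 7| > 17 − 17/2 = 17/2.
Hence |(2w + 5)/(w - 10) − (9/17)| < 25|w + 7|/(17·(17/2)) = (50/289)|w + 7|, which is < eps once |w + 7| < (289/50)eps.
Take delta = min(17/2, (289/50)eps). Then 0 < |w + 7| < delta forces both bounds, so |(2w + 5)/(w - 10) − (9/17)| < eps.

delta = min(17/2, (289/50)eps)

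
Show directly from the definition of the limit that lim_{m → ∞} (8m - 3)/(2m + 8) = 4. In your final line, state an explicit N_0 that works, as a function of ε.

Let ε > 0 be given. For m ≥ 1, |(8m - 3)/(2m + 8) − 4| = |-70|/(2(2m + 8)) = 70/(2(2m + 8)).
Since 2m + 8 ≥ 2m for m ≥ 1, this is ≤ 70/(2·2m) = (35/2)/m.
So |(8m - 3)/(2m + 8) − 4| < ε whenever m > (35/2)/ε.
Take N_0 = (35/2)/ε. If m > N_0 then |(8m - 3)/(2m + 8) − 4| ≤ (35/2)/m < ε.

N_0 = (35/2)/ε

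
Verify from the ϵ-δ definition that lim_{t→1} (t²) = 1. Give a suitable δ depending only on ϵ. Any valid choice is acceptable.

Fix ϵ > 0. We seek δ > 0 with 0 < |t − 1| < δ ⇒ |t² − 1| < ϵ.
Factor: t² − 1 = (t − 1)(t + 1), so |t² − 1| = |t − 1|·|t + 1|.
Impose δ ≤ 1 so that |t| < 2; then |t + 1| ≤ 3.
Hence |t² − 1| ≤ 3|t − 1|, which is < ϵ once |t − 1| < ϵ/3.
Take δ = min(1, ϵ/3). If 0 < |t − 1| < δ then both bounds hold and |t² − 1| ≤ 3|t − 1| < 3·(ϵ/3) = ϵ.

δ = min(1, ϵ/3)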